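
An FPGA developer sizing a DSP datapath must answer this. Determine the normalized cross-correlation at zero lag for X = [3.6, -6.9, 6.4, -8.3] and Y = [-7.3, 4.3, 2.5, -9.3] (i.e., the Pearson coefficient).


Pearson correlation coefficient (population):
r = cov(X,Y) / (std(X) * std(Y))
Mean X = -1.3, Mean Y = -2.45
Cov(X,Y) = 6.125
Std(X) = 6.396483, Std(Y) = 5.926846
r = 0.1616

0.1616


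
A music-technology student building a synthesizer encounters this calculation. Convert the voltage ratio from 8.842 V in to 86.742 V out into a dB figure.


Voltage gain in dB:
G = 20 * log10(Vout / Vin)
  = 20 * log10(86.742 / 8.842)
  = 20 * log10(9.810224)
  = 20 * 0.991679
  = 19.83 dB

19.83 dB


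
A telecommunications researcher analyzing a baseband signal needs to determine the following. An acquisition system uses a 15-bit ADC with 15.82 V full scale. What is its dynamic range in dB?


Dynamic range from full-scale to LSB:
V_min = V_max / 2^bits = 15.82 / 2^15
DR = 20 * log10(V_max / V_min)
   = 20 * log10(2^15)
   = 20 * 15 * log10(2)
   = 90.31 dB

90.31 dB


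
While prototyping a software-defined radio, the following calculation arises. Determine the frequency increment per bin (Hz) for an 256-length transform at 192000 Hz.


DFT frequency resolution:
df = fs / N
   = 192000 / 256
   = 750.0 Hz

750.0 Hz


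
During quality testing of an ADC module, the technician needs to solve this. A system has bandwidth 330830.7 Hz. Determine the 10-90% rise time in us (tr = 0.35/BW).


Rise time from bandwidth relationship:
tr = 0.35 / BW
   = 0.35 / 330830.7
   = 1.05794293e-06 s
   = 1.0579 us

1.0579 us


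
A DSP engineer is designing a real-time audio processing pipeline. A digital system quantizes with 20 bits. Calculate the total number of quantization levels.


Number of quantization levels = 2^N
= 2^20
= 1048576

1048576


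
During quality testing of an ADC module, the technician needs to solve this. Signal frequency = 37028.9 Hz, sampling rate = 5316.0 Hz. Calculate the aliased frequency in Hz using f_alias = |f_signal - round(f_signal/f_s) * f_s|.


Compute the nearest integer multiple of fs to the signal:
n = round(37028.9 / 5316.0) = 7
f_alias = |37028.9 - 7 * 5316.0|
        = |37028.9 - 37212.0|
        = 183.1 Hz

183.1


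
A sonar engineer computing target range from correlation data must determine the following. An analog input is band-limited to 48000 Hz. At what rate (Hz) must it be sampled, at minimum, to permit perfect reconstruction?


The Nyquist rate is twice the maximum frequency component.
fs_min = 2 * fmax
      = 2 * 48000
      = 96000 Hz

96000


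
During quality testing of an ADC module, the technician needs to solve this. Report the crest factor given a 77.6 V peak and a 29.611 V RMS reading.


Crest factor is the ratio of peak to RMS:
CF = V_peak / V_rms
   = 77.6 / 29.611
   = 2.6206

2.6206


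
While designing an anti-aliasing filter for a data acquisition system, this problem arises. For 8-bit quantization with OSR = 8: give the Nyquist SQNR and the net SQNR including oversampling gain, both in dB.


Step 1 — baseline SQNR at Nyquist:
SQNR_base = 6.02*N + 1.76
          = 6.02*8 + 1.76
          = 49.92 dB

Step 2 — oversampling processing gain:
G = 10*log10(OSR) = 10*log10(8) = 9.03 dB

Step 3 — total:
SQNR_total = 49.92 + 9.03 = 58.95 dB

Base SQNR = 49.92 dB; oversampled SQNR = 58.95 dB


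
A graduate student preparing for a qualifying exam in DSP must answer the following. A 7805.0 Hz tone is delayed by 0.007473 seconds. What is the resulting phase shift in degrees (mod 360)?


Phase shift from frequency and time delay:
phi = 360 * f * t_delay
    = 360 * 7805.0 * 0.007473
    = 20997.64 degrees
    mod 360 = 117.64 degrees

117.64 degrees


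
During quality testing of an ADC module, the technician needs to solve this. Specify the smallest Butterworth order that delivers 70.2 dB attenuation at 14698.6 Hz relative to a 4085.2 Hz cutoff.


Butterworth filter order formula:
n = log10(10^(A/10) - 1) / (2 * log10(f_stop/f_pass))
10^(70.2/10) - 1 = 10471284.4805
f_stop/f_pass = 14698.6 / 4085.2 = 3.598
n = 6.3122 -> ceil = 7

7


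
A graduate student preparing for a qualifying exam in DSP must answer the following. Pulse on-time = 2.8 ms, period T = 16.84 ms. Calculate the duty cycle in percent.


Duty cycle as a percentage:
DC = (t_on / T) * 100
   = (2.8 / 16.84) * 100
   = 0.166271 * 100
   = 16.63 %

16.63 %


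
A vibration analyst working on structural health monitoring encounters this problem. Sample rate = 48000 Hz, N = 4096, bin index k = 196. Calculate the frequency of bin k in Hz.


Frequency of DFT bin k:
f_k = k * fs / N
    = 196 * 48000 / 4096
    = 9408000 / 4096
    = 2296.875 Hz

2296.875 Hz


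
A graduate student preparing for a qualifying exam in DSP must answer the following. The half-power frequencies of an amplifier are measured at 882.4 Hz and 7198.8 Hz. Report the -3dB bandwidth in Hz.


Bandwidth is the difference of -3dB frequencies:
BW = f_high - f_low
   = 7198.8 - 882.4
   = 6316.4 Hz

6316.4 Hz


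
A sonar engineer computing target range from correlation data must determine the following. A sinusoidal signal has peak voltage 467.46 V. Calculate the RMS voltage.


RMS voltage for a sinusoidal waveform:
V_rms = V_peak / sqrt(2)
      = 467.46 / 1.414214
      = 330.544 V

330.544 V


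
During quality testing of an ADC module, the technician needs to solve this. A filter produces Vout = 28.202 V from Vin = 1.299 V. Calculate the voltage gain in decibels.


Voltage gain in dB:
G = 20 * log10(Vout / Vin)
  = 20 * log10(28.202 / 1.299)
  = 20 * log10(21.710547)
  = 20 * 1.336671
  = 26.73 dB

26.73 dB


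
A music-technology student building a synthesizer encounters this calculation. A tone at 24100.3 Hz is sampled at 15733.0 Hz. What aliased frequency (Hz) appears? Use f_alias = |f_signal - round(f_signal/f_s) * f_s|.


Compute the nearest integer multiple of fs to the signal:
n = round(24100.3 / 15733.0) = 2
f_alias = |24100.3 - 2 * 15733.0|
        = |24100.3 - 31466.0|
        = 7365.7 Hz

7365.7


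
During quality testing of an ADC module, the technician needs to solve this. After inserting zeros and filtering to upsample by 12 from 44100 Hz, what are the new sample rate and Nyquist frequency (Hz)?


Step 1 — output sample rate after interpolation by L:
fs_out = L * fs_in = 12 * 44100 = 529200 Hz

Step 2 — Nyquist frequency of the output stream:
f_Nyq = fs_out / 2 = 529200 / 2 = 264600.0 Hz

fs_out = 529200 Hz; f_Nyquist = 264600.0 Hz


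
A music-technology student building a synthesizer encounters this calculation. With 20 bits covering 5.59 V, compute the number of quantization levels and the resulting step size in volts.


Step 1 — number of quantization levels:
L = 2^N = 2^20 = 1048576

Step 2 — LSB step size:
delta = Vfs / L
      = 5.59 / 1048576
      = 5.33e-06 V

Levels = 1048576; step size = 5.33e-06 V


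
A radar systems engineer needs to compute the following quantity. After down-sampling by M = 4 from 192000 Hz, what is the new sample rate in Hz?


Decimation reduces the sample rate:
fs_out = fs_in / M
       = 192000 / 4
       = 48000.0 Hz

48000.0 Hz


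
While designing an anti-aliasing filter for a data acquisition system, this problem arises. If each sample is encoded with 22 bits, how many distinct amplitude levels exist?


Number of quantization levels = 2^N
= 2^22
= 4194304

4194304


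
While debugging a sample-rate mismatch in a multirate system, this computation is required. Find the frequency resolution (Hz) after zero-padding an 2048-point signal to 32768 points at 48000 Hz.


Frequency resolution after zero-padding:
N_padded = 2048 * 16 = 32768
df = fs / N_padded
   = 48000 / 32768
   = 1.4648 Hz

1.4648 Hz


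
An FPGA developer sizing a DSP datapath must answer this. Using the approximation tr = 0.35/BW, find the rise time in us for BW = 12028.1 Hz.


Rise time from bandwidth relationship:
tr = 0.35 / BW
   = 0.35 / 12028.1
   = 2.909852761e-05 s
   = 29.0985 us

29.0985 us


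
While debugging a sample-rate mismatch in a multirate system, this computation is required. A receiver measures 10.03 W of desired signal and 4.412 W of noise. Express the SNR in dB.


SNR in decibels:
SNR = 10 * log10(Ps / Pn)
    = 10 * log10(10.03 / 4.412)
    = 10 * log10(2.2733)
    = 10 * 0.3567
    = 3.57 dB

3.57 dB


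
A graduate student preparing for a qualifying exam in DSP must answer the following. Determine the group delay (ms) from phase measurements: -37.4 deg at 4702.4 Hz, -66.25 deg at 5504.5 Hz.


Group delay from phase difference:
tau = -d(phi)/d(omega)
d(phi) = -28.85 deg = -0.503527 rad
d(omega) = 2*pi*(5504.5 - 4702.4) = 5039.7429 rad/s
tau = -(-0.503527) / 5039.7429
    = 0.0999 ms

0.0999 ms


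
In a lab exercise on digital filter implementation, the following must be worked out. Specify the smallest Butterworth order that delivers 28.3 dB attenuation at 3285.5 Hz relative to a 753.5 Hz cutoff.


Butterworth filter order formula:
n = log10(10^(A/10) - 1) / (2 * log10(f_stop/f_pass))
10^(28.3/10) - 1 = 675.083
f_stop/f_pass = 3285.5 / 753.5 = 4.3603
n = 2.2121 -> ceil = 3

3


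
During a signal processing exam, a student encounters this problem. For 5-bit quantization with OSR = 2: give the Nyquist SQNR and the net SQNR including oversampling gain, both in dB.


Step 1 — baseline SQNR at Nyquist:
SQNR_base = 6.02*N + 1.76
          = 6.02*5 + 1.76
          = 31.86 dB

Step 2 — oversampling processing gain:
G = 10*log10(OSR) = 10*log10(2) = 3.01 dB

Step 3 — total:
SQNR_total = 31.86 + 3.01 = 34.87 dB

Base SQNR = 31.86 dB; oversampled SQNR = 34.87 dB


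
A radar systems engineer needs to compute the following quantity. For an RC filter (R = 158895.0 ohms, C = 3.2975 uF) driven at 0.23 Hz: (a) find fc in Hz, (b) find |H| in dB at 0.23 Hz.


Step 1 — cutoff frequency:
fc = 1 / (2*pi*R*C)
C = 3.2975 uF = 3.2975e-06 F
fc = 1 / (2*pi*158895.0*3.2975e-06)
   = 0.303756 Hz

Step 2 — magnitude at f = 0.23 Hz:
|H(f)| = 1 / sqrt(1 + (f/fc)^2)
f/fc = 0.23 / 0.303756 = 0.757187
|H| = 1 / sqrt(1 + 0.573332) = 0.7972413
|H|_dB = 20*log10(0.7972413) = -1.97 dB

fc = 0.303756 Hz; |H(0.23 Hz)| = -1.97 dB


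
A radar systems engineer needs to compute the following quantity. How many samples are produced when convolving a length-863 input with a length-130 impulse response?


Linear convolution output length:
L = N + M - 1
  = 863 + 130 - 1
  = 992 samples

992


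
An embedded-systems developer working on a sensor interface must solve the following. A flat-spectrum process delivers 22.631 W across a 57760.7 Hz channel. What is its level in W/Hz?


Power spectral density:
PSD = P / BW
    = 22.631 / 57760.7
    = 0.00039181 W/Hz

0.00039181 W/Hz


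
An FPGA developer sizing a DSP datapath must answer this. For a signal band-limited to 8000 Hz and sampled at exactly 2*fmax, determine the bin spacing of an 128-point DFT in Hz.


Step 1 — Nyquist sampling rate:
fs = 2 * fmax = 2 * 8000 = 16000 Hz

Step 2 — DFT bin spacing:
df = fs / N = 16000 / 128 = 125.0 Hz

125.0 Hz


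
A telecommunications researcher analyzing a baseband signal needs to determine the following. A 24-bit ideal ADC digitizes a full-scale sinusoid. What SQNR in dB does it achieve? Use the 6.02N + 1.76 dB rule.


Theoretical SNR for a full-scale sinusoid:
SNR = 6.02 * N + 1.76
    = 6.02 * 24 + 1.76
    = 144.48 + 1.76
    = 146.24 dB

146.24 dB


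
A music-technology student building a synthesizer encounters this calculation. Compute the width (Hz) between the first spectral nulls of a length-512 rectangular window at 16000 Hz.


Main lobe width for a rectangular window:
Width = 2 * fs / N
      = 2 * 16000 / 512
      = 32000 / 512
      = 62.5 Hz

62.5 Hz


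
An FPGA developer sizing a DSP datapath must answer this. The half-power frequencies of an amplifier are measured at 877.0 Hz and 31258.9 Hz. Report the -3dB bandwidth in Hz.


Bandwidth is the difference of -3dB frequencies:
BW = f_high - f_low
   = 31258.9 - 877.0
   = 30381.9 Hz

30381.9 Hz


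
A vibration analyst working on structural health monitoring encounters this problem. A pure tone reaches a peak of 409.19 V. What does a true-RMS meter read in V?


RMS voltage for a sinusoidal waveform:
V_rms = V_peak / sqrt(2)
      = 409.19 / 1.414214
      = 289.341 V

289.341 V


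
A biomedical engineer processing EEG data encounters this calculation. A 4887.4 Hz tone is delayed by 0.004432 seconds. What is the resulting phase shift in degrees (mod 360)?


Phase shift from frequency and time delay:
phi = 360 * f * t_delay
    = 360 * 4887.4 * 0.004432
    = 7797.94 degrees
    mod 360 = 237.94 degrees

237.94 degrees


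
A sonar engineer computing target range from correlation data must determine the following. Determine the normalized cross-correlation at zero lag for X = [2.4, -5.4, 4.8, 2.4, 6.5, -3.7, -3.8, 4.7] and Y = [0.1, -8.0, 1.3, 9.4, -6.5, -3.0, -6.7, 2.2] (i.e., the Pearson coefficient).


Pearson correlation coefficient (population):
r = cov(X,Y) / (std(X) * std(Y))
Mean X = 0.9875, Mean Y = -1.4
Cov(X,Y) = 10.99375
Std(X) = 4.306808, Std(Y) = 5.469918
r = 0.4667

0.4667


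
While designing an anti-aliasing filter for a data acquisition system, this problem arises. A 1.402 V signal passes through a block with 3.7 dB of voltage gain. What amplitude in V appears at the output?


Output voltage from dB gain:
V_out = V_in * 10^(gain_dB / 20)
      = 1.402 * 10^(3.7 / 20)
      = 1.402 * 1.531087
      = 2.1466 V

2.1466 V


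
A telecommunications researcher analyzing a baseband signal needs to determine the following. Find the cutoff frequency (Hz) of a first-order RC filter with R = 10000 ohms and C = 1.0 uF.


Cutoff frequency of a first-order RC filter:
fc = 1 / (2 * pi * R * C)
C = 1.0 uF = 1e-06 F
fc = 1 / (2 * pi * 10000 * 1e-06)
   = 1 / 0.062831853071796
   = 15.915494 Hz

15.915494 Hz


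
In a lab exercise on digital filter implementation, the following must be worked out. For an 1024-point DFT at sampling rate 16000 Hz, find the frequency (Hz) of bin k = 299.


Frequency of DFT bin k:
f_k = k * fs / N
    = 299 * 16000 / 1024
    = 4784000 / 1024
    = 4671.875 Hz

4671.875 Hz


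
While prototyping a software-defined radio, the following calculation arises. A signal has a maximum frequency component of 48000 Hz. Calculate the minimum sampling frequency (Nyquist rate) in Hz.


The Nyquist rate is twice the maximum frequency component.
fs_min = 2 * fmax
      = 2 * 48000
      = 96000 Hz

96000


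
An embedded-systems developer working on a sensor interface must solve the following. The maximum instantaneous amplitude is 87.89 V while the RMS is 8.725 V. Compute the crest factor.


Crest factor is the ratio of peak to RMS:
CF = V_peak / V_rms
   = 87.89 / 8.725
   = 10.0734

10.0734


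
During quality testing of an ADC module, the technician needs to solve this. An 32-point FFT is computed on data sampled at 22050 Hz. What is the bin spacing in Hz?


DFT frequency resolution:
df = fs / N
   = 22050 / 32
   = 689.0625 Hz

689.0625 Hz


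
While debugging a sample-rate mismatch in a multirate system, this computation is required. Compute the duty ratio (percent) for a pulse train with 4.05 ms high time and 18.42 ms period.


Duty cycle as a percentage:
DC = (t_on / T) * 100
   = (4.05 / 18.42) * 100
   = 0.21987 * 100
   = 21.99 %

21.99 %


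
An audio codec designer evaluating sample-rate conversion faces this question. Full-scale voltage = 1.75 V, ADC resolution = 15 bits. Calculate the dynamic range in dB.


Dynamic range from full-scale to LSB:
V_min = V_max / 2^bits = 1.75 / 2^15
DR = 20 * log10(V_max / V_min)
   = 20 * log10(2^15)
   = 20 * 15 * log10(2)
   = 90.31 dB

90.31 dB


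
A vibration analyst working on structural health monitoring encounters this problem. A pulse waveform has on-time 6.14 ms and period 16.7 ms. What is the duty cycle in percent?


Duty cycle as a percentage:
DC = (t_on / T) * 100
   = (6.14 / 16.7) * 100
   = 0.367665 * 100
   = 36.77 %

36.77 %


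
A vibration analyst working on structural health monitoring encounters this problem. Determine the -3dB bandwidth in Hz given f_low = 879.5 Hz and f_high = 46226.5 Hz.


Bandwidth is the difference of -3dB frequencies:
BW = f_high - f_low
   = 46226.5 - 879.5
   = 45347.0 Hz

45347.0 Hz


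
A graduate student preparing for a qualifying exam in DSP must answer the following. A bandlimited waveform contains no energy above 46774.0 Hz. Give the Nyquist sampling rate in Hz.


The Nyquist rate is twice the maximum frequency component.
fs_min = 2 * fmax
      = 2 * 46774.0
      = 93548.0 Hz

93548.0


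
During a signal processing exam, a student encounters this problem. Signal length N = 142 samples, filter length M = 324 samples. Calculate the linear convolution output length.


Linear convolution output length:
L = N + M - 1
  = 142 + 324 - 1
  = 465 samples

465


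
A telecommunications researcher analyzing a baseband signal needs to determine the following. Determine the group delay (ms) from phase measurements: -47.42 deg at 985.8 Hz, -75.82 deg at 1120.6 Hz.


Group delay from phase difference:
tau = -d(phi)/d(omega)
d(phi) = -28.4 deg = -0.495674 rad
d(omega) = 2*pi*(1120.6 - 985.8) = 846.9734 rad/s
tau = -(-0.495674) / 846.9734
    = 0.5852 ms

0.5852 ms


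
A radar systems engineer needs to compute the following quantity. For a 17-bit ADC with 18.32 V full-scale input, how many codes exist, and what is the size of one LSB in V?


Step 1 — number of quantization levels:
L = 2^N = 2^17 = 131072

Step 2 — LSB step size:
delta = Vfs / L
      = 18.32 / 131072
      = 0.00013977 V

Levels = 131072; step size = 0.00013977 V


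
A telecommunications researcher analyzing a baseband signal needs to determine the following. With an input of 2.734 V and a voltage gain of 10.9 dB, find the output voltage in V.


Output voltage from dB gain:
V_out = V_in * 10^(gain_dB / 20)
      = 2.734 * 10^(10.9 / 20)
      = 2.734 * 3.507519
      = 9.5896 V

9.5896 V


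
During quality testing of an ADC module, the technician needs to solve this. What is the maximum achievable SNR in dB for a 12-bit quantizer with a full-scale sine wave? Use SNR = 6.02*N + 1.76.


Theoretical SNR for a full-scale sinusoid:
SNR = 6.02 * N + 1.76
    = 6.02 * 12 + 1.76
    = 72.24 + 1.76
    = 74.0 dB

74.0 dB


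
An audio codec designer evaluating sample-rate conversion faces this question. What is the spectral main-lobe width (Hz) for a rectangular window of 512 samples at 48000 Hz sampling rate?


Main lobe width for a rectangular window:
Width = 2 * fs / N
      = 2 * 48000 / 512
      = 96000 / 512
      = 187.5 Hz

187.5 Hz


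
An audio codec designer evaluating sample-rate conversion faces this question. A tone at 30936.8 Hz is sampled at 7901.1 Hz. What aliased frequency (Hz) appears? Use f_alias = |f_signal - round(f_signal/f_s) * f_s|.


Compute the nearest integer multiple of fs to the signal:
n = round(30936.8 / 7901.1) = 4
f_alias = |30936.8 - 4 * 7901.1|
        = |30936.8 - 31604.4|
        = 667.6 Hz

667.6


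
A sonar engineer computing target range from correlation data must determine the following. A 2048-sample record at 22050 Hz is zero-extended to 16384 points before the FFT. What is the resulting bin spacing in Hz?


Frequency resolution after zero-padding:
N_padded = 2048 * 8 = 16384
df = fs / N_padded
   = 22050 / 16384
   = 1.3458 Hz

1.3458 Hz


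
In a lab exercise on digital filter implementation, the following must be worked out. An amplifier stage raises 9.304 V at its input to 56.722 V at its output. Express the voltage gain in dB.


Voltage gain in dB:
G = 20 * log10(Vout / Vin)
  = 20 * log10(56.722 / 9.304)
  = 20 * log10(6.096518)
  = 20 * 0.785082
  = 15.7 dB

15.7 dB


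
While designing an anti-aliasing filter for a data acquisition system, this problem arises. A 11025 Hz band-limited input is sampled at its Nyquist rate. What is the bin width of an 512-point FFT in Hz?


Step 1 — Nyquist sampling rate:
fs = 2 * fmax = 2 * 11025 = 22050 Hz

Step 2 — DFT bin spacing:
df = fs / N = 22050 / 512 = 43.0664 Hz

43.0664 Hz


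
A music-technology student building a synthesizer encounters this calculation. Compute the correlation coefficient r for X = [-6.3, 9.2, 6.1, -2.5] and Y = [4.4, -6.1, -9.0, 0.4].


Pearson correlation coefficient (population):
r = cov(X,Y) / (std(X) * std(Y))
Mean X = 1.625, Mean Y = -2.575
Cov(X,Y) = -30.750625
Std(X) = 6.26952, Std(Y) = 5.272748
r = -0.9302

-0.9302


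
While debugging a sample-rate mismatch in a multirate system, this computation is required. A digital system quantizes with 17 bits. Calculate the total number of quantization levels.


Number of quantization levels = 2^N
= 2^17
= 131072

131072


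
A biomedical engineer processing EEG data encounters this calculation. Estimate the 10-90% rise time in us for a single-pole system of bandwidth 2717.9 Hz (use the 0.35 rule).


Rise time from bandwidth relationship:
tr = 0.35 / BW
   = 0.35 / 2717.9
   = 0.0001287758932 s
   = 128.7759 us

128.7759 us


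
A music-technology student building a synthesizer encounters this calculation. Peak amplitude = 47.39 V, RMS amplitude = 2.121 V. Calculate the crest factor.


Crest factor is the ratio of peak to RMS:
CF = V_peak / V_rms
   = 47.39 / 2.121
   = 22.3432

22.3432


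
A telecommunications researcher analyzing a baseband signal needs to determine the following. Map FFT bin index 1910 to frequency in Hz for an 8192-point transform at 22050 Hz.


Frequency of DFT bin k:
f_k = k * fs / N
    = 1910 * 22050 / 8192
    = 42115500 / 8192
    = 5141.052 Hz

5141.052 Hz


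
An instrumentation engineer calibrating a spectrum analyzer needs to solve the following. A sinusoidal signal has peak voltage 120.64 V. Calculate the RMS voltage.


RMS voltage for a sinusoidal waveform:
V_rms = V_peak / sqrt(2)
      = 120.64 / 1.414214
      = 85.305 V

85.305 V


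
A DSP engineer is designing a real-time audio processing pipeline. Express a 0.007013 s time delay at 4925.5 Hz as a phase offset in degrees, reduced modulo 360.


Phase shift from frequency and time delay:
phi = 360 * f * t_delay
    = 360 * 4925.5 * 0.007013
    = 12435.31 degrees
    mod 360 = 195.31 degrees

195.31 degrees


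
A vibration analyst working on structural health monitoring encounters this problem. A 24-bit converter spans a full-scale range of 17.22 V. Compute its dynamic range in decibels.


Dynamic range from full-scale to LSB:
V_min = V_max / 2^bits = 17.22 / 2^24
DR = 20 * log10(V_max / V_min)
   = 20 * log10(2^24)
   = 20 * 24 * log10(2)
   = 144.49 dB

144.49 dB


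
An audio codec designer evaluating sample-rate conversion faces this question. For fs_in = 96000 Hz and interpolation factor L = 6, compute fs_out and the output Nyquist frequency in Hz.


Step 1 — output sample rate after interpolation by L:
fs_out = L * fs_in = 6 * 96000 = 576000 Hz

Step 2 — Nyquist frequency of the output stream:
f_Nyq = fs_out / 2 = 576000 / 2 = 288000.0 Hz

fs_out = 576000 Hz; f_Nyquist = 288000.0 Hz


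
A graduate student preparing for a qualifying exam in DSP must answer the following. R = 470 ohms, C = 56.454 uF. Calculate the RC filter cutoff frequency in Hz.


Cutoff frequency of a first-order RC filter:
fc = 1 / (2 * pi * R * C)
C = 56.454 uF = 5.6454e-05 F
fc = 1 / (2 * pi * 470 * 5.6454e-05)
   = 1 / 0.16671414336581
   = 5.998291 Hz

5.998291 Hz


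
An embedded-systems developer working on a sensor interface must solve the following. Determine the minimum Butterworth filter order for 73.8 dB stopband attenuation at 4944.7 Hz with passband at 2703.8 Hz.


Butterworth filter order formula:
n = log10(10^(A/10) - 1) / (2 * log10(f_stop/f_pass))
10^(73.8/10) - 1 = 23988328.1902
f_stop/f_pass = 4944.7 / 2703.8 = 1.8288
n = 14.0751 -> ceil = 15

15


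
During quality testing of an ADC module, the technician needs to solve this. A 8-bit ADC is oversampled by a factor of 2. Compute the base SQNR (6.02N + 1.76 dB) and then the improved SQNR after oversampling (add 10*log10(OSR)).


Step 1 — baseline SQNR at Nyquist:
SQNR_base = 6.02*N + 1.76
          = 6.02*8 + 1.76
          = 49.92 dB

Step 2 — oversampling processing gain:
G = 10*log10(OSR) = 10*log10(2) = 3.01 dB

Step 3 — total:
SQNR_total = 49.92 + 3.01 = 52.93 dB

Base SQNR = 49.92 dB; oversampled SQNR = 52.93 dB


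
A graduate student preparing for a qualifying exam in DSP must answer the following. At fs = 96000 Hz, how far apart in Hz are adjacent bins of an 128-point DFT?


DFT frequency resolution:
df = fs / N
   = 96000 / 128
   = 750.0 Hz

750.0 Hz


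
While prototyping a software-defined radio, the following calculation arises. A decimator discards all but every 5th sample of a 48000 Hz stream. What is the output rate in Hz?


Decimation reduces the sample rate:
fs_out = fs_in / M
       = 48000 / 5
       = 9600.0 Hz

9600.0 Hz


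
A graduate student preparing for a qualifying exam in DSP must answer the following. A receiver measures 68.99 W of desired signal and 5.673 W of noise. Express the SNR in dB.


SNR in decibels:
SNR = 10 * log10(Ps / Pn)
    = 10 * log10(68.99 / 5.673)
    = 10 * log10(12.1611)
    = 10 * 1.085
    = 10.85 dB

10.85 dB


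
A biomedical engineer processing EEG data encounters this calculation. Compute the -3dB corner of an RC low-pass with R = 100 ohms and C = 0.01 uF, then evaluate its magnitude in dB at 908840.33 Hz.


Step 1 — cutoff frequency:
fc = 1 / (2*pi*R*C)
C = 0.01 uF = 1e-08 F
fc = 1 / (2*pi*100*1e-08)
   = 159154.943 Hz

Step 2 — magnitude at f = 908840.33 Hz:
|H(f)| = 1 / sqrt(1 + (f/fc)^2)
f/fc = 908840.33 / 159154.943 = 5.710412
|H| = 1 / sqrt(1 + 32.608805) = 0.1724938
|H|_dB = 20*log10(0.1724938) = -15.26 dB

fc = 159154.943 Hz; |H(908840.33 Hz)| = -15.26 dB


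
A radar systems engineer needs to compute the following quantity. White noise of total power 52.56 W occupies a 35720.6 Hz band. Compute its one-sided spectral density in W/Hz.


Power spectral density:
PSD = P / BW
    = 52.56 / 35720.6
    = 0.00147142 W/Hz

0.00147142 W/Hz


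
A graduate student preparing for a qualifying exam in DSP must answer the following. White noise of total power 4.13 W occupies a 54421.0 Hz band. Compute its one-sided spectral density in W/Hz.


Power spectral density:
PSD = P / BW
    = 4.13 / 54421.0
    = 7.589e-05 W/Hz

7.589e-05 W/Hz


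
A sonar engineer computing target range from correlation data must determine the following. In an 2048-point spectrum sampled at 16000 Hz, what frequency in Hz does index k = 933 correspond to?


Frequency of DFT bin k:
f_k = k * fs / N
    = 933 * 16000 / 2048
    = 14928000 / 2048
    = 7289.062 Hz

7289.062 Hz


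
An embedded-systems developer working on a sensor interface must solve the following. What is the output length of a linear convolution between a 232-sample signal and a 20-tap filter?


Linear convolution output length:
L = N + M - 1
  = 232 + 20 - 1
  = 251 samples

251


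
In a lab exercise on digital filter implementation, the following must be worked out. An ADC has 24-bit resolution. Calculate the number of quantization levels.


Number of quantization levels = 2^N
= 2^24
= 16777216

16777216


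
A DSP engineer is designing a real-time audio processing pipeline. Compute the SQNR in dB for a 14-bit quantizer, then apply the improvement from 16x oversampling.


Step 1 — baseline SQNR at Nyquist:
SQNR_base = 6.02*N + 1.76
          = 6.02*14 + 1.76
          = 86.04 dB

Step 2 — oversampling processing gain:
G = 10*log10(OSR) = 10*log10(16) = 12.04 dB

Step 3 — total:
SQNR_total = 86.04 + 12.04 = 98.08 dB

Base SQNR = 86.04 dB; oversampled SQNR = 98.08 dB


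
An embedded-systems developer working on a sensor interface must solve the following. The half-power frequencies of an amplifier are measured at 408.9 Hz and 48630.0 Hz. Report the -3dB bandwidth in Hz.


Bandwidth is the difference of -3dB frequencies:
BW = f_high - f_low
   = 48630.0 - 408.9
   = 48221.1 Hz

48221.1 Hz


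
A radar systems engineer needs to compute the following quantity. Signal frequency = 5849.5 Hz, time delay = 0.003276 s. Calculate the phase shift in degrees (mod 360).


Phase shift from frequency and time delay:
phi = 360 * f * t_delay
    = 360 * 5849.5 * 0.003276
    = 6898.67 degrees
    mod 360 = 58.67 degrees

58.67 degrees


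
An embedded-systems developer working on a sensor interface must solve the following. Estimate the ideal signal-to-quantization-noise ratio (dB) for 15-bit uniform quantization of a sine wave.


Theoretical SNR for a full-scale sinusoid:
SNR = 6.02 * N + 1.76
    = 6.02 * 15 + 1.76
    = 90.3 + 1.76
    = 92.06 dB

92.06 dB


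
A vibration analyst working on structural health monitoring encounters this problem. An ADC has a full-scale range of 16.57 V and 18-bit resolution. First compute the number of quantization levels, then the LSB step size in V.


Step 1 — number of quantization levels:
L = 2^N = 2^18 = 262144

Step 2 — LSB step size:
delta = Vfs / L
      = 16.57 / 262144
      = 6.321e-05 V

Levels = 262144; step size = 6.321e-05 V


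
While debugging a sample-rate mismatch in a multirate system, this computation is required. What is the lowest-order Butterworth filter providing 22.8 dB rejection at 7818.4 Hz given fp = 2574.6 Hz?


Butterworth filter order formula:
n = log10(10^(A/10) - 1) / (2 * log10(f_stop/f_pass))
10^(22.8/10) - 1 = 189.5461
f_stop/f_pass = 7818.4 / 2574.6 = 3.0367
n = 2.3608 -> ceil = 3

3


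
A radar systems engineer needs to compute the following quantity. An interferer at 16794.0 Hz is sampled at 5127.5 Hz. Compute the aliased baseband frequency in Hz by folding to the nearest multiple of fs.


Compute the nearest integer multiple of fs to the signal:
n = round(16794.0 / 5127.5) = 3
f_alias = |16794.0 - 3 * 5127.5|
        = |16794.0 - 15382.5|
        = 1411.5 Hz

1411.5


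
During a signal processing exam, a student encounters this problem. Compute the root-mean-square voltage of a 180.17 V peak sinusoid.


RMS voltage for a sinusoidal waveform:
V_rms = V_peak / sqrt(2)
      = 180.17 / 1.414214
      = 127.399 V

127.399 V


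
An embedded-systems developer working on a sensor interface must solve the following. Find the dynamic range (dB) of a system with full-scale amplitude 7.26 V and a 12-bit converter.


Dynamic range from full-scale to LSB:
V_min = V_max / 2^bits = 7.26 / 2^12
DR = 20 * log10(V_max / V_min)
   = 20 * log10(2^12)
   = 20 * 12 * log10(2)
   = 72.25 dB

72.25 dB


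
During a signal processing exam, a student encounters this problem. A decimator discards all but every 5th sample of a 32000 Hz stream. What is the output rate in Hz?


Decimation reduces the sample rate:
fs_out = fs_in / M
       = 32000 / 5
       = 6400.0 Hz

6400.0 Hz


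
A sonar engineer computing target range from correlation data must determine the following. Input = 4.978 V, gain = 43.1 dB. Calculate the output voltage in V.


Output voltage from dB gain:
V_out = V_in * 10^(gain_dB / 20)
      = 4.978 * 10^(43.1 / 20)
      = 4.978 * 142.889396
      = 711.3034 V

711.3034 V


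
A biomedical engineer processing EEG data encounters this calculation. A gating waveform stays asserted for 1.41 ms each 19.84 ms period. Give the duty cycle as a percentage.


Duty cycle as a percentage:
DC = (t_on / T) * 100
   = (1.41 / 19.84) * 100
   = 0.071069 * 100
   = 7.11 %

7.11 %


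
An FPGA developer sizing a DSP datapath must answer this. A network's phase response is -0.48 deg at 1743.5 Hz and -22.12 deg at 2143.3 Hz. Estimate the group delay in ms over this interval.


Group delay from phase difference:
tau = -d(phi)/d(omega)
d(phi) = -21.64 deg = -0.377689 rad
d(omega) = 2*pi*(2143.3 - 1743.5) = 2512.0175 rad/s
tau = -(-0.377689) / 2512.0175
    = 0.1504 ms

0.1504 ms


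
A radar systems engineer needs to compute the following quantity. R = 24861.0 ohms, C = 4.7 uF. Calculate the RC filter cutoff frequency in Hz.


Cutoff frequency of a first-order RC filter:
fc = 1 / (2 * pi * R * C)
C = 4.7 uF = 4.7e-06 F
fc = 1 / (2 * pi * 24861.0 * 4.7e-06)
   = 1 / 0.73416946863242
   = 1.362083 Hz

1.362083 Hz


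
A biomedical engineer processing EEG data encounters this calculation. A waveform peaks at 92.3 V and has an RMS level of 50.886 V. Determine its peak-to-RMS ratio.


Crest factor is the ratio of peak to RMS:
CF = V_peak / V_rms
   = 92.3 / 50.886
   = 1.8139

1.8139


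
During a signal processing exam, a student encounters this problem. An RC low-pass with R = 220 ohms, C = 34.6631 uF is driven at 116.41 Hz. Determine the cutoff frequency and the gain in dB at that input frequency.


Step 1 — cutoff frequency:
fc = 1 / (2*pi*R*C)
C = 34.6631 uF = 3.46631e-05 F
fc = 1 / (2*pi*220*3.46631e-05)
   = 20.8704 Hz

Step 2 — magnitude at f = 116.41 Hz:
|H(f)| = 1 / sqrt(1 + (f/fc)^2)
f/fc = 116.41 / 20.8704 = 5.577756
|H| = 1 / sqrt(1 + 31.111362) = 0.1764699
|H|_dB = 20*log10(0.1764699) = -15.07 dB

fc = 20.8704 Hz; |H(116.41 Hz)| = -15.07 dB


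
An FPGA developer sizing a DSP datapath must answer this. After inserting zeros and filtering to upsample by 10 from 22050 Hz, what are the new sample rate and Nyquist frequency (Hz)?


Step 1 — output sample rate after interpolation by L:
fs_out = L * fs_in = 10 * 22050 = 220500 Hz

Step 2 — Nyquist frequency of the output stream:
f_Nyq = fs_out / 2 = 220500 / 2 = 110250.0 Hz

fs_out = 220500 Hz; f_Nyquist = 110250.0 Hz


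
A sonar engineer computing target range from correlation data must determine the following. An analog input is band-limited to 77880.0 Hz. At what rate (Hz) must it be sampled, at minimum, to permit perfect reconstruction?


The Nyquist rate is twice the maximum frequency component.
fs_min = 2 * fmax
      = 2 * 77880.0
      = 155760.0 Hz

155760.0


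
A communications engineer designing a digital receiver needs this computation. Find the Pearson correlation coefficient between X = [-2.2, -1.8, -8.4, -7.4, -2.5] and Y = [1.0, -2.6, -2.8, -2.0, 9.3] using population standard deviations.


Pearson correlation coefficient (population):
r = cov(X,Y) / (std(X) * std(Y))
Mean X = -4.46, Mean Y = 0.58
Cov(X,Y) = 6.0968
Std(X) = 2.835207, Std(Y) = 4.569639
r = 0.4706

0.4706


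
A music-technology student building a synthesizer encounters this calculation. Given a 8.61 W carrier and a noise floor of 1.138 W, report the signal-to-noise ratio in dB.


SNR in decibels:
SNR = 10 * log10(Ps / Pn)
    = 10 * log10(8.61 / 1.138)
    = 10 * log10(7.5659)
    = 10 * 0.8789
    = 8.79 dB

8.79 dB


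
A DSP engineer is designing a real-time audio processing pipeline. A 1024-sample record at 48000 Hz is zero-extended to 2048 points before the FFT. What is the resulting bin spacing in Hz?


Frequency resolution after zero-padding:
N_padded = 1024 * 2 = 2048
df = fs / N_padded
   = 48000 / 2048
   = 23.4375 Hz

23.4375 Hz


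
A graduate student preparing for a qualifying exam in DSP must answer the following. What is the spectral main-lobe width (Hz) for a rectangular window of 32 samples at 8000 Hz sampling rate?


Main lobe width for a rectangular window:
Width = 2 * fs / N
      = 2 * 8000 / 32
      = 16000 / 32
      = 500.0 Hz

500.0 Hz


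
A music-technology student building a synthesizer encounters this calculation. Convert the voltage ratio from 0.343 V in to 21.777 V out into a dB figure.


Voltage gain in dB:
G = 20 * log10(Vout / Vin)
  = 20 * log10(21.777 / 0.343)
  = 20 * log10(63.489796)
  = 20 * 1.802704
  = 36.05 dB

36.05 dB


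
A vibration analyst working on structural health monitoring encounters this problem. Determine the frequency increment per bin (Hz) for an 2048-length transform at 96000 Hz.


DFT frequency resolution:
df = fs / N
   = 96000 / 2048
   = 46.875 Hz

46.875 Hz


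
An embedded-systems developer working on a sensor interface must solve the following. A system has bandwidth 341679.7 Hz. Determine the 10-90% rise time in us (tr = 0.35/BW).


Rise time from bandwidth relationship:
tr = 0.35 / BW
   = 0.35 / 341679.7
   = 1.024351169e-06 s
   = 1.0244 us

1.0244 us


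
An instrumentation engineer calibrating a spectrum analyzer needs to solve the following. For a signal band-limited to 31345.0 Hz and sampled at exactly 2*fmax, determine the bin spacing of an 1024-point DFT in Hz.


Step 1 — Nyquist sampling rate:
fs = 2 * fmax = 2 * 31345.0 = 62690.0 Hz

Step 2 — DFT bin spacing:
df = fs / N = 62690.0 / 1024 = 61.2207 Hz

61.2207 Hz


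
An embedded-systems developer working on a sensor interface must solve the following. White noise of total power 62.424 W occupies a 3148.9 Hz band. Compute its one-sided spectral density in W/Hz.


Power spectral density:
PSD = P / BW
    = 62.424 / 3148.9
    = 0.01982407 W/Hz

0.01982407 W/Hz


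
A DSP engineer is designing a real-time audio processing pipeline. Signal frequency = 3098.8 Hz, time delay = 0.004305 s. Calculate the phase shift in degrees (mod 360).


Phase shift from frequency and time delay:
phi = 360 * f * t_delay
    = 360 * 3098.8 * 0.004305
    = 4802.52 degrees
    mod 360 = 122.52 degrees

122.52 degrees


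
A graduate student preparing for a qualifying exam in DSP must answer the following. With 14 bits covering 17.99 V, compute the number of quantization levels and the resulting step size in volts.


Step 1 — number of quantization levels:
L = 2^N = 2^14 = 16384

Step 2 — LSB step size:
delta = Vfs / L
      = 17.99 / 16384
      = 0.00109802 V

Levels = 16384; step size = 0.00109802 V


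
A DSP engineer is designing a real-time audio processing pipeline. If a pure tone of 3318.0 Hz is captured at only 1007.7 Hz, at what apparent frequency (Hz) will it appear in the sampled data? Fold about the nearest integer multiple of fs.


Compute the nearest integer multiple of fs to the signal:
n = round(3318.0 / 1007.7) = 3
f_alias = |3318.0 - 3 * 1007.7|
        = |3318.0 - 3023.1|
        = 294.9 Hz

294.9


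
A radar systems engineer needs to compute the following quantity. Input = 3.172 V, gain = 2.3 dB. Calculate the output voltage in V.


Output voltage from dB gain:
V_out = V_in * 10^(gain_dB / 20)
      = 3.172 * 10^(2.3 / 20)
      = 3.172 * 1.303167
      = 4.1336 V

4.1336 V


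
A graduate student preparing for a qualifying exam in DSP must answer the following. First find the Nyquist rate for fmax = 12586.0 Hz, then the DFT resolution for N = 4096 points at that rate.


Step 1 — Nyquist sampling rate:
fs = 2 * fmax = 2 * 12586.0 = 25172.0 Hz

Step 2 — DFT bin spacing:
df = fs / N = 25172.0 / 4096 = 6.1455 Hz

6.1455 Hz


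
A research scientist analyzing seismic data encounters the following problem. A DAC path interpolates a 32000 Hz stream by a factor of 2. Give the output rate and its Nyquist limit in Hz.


Step 1 — output sample rate after interpolation by L:
fs_out = L * fs_in = 2 * 32000 = 64000 Hz

Step 2 — Nyquist frequency of the output stream:
f_Nyq = fs_out / 2 = 64000 / 2 = 32000.0 Hz

fs_out = 64000 Hz; f_Nyquist = 32000.0 Hz


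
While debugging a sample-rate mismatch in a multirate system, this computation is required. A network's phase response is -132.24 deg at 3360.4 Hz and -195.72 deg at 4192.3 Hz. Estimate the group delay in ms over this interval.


Group delay from phase difference:
tau = -d(phi)/d(omega)
d(phi) = -63.48 deg = -1.107935 rad
d(omega) = 2*pi*(4192.3 - 3360.4) = 5226.9819 rad/s
tau = -(-1.107935) / 5226.9819
    = 0.212 ms

0.212 ms


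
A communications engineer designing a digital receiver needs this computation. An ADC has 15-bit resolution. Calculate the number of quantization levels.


Number of quantization levels = 2^N
= 2^15
= 32768

32768
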